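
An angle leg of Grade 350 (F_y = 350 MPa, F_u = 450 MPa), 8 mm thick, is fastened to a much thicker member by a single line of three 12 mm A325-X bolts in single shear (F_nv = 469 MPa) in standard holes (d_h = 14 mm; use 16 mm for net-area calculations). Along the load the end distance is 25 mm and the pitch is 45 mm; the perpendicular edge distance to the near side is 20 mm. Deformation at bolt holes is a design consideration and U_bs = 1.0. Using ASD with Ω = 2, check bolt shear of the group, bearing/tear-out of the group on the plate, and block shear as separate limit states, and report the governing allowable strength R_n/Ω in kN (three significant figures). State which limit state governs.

Bolt shear: A_b = π·12²/4 = 113.1 mm²; R_n = 469 × 113.1 × 3 × 1 / 1000 = 159.1 kN → 159.1 / 2 = 79.6 kN.
Bearing: edge l_c = 18, r_n = 77.76 kN; interior l_c = 31, r_n = 103.7 kN; R_n = 77.76 + 2·103.7 = 285.1 kN → 143 kN.
Block shear: A_gv = 920, A_nv = 600, A_nt = 96 mm²; R_n = min(0.6F_uA_nv, 0.6F_yA_gv) + U_bs·F_u·A_nt = 205.2 kN → 103 kN.
Bolt shear governs: 79.6 kN.

79.6 kN (bolt shear governs)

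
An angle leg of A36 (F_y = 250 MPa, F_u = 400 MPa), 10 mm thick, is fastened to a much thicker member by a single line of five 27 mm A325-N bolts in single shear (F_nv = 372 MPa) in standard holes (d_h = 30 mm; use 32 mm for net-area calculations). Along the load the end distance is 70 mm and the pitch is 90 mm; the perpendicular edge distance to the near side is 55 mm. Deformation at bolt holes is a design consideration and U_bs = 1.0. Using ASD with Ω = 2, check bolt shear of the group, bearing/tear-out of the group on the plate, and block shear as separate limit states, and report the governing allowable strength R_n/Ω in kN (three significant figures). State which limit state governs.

400 kN (block shear governs)

Bolt shear: A_b = π·27²/4 = 572.6 mm²; R_n = 372 × 572.6 × 5 × 1 / 1000 = 1065 kN → 1065 / 2 = 532 kN.
Bearing: edge l_c = 55, r_n = 259.2 kN; interior l_c = 60, r_n = 259.2 kN; R_n = 259.2 + 4·259.2 = 1296 kN → 648 kN.
Block shear: A_gv = 4300, A_nv = 2860, A_nt = 390 mm²; R_n = min(0.6F_uA_nv, 0.6F_yA_gv) + U_bs·F_u·A_nt = 801 kN → 400 kN.
Block shear governs: 400 kN.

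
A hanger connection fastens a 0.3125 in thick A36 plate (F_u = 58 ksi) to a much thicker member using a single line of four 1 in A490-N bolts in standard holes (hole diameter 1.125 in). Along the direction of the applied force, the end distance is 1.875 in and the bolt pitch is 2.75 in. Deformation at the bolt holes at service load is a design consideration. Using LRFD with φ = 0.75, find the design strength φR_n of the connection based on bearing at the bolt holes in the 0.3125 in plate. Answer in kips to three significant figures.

Per bolt r_n = 1.2 l_c t F_u ≤ 2.4 d t F_u; upper limit = 2.4 × 1 × 0.3125 × 58 = 43.5 kips.
Edge bolt: l_c = 1.875 − 1.125/2 = 1.312 in → 1.2 × 1.312 × 0.3125 × 58 = 28.55 → r_n = 28.55 kips.
Interior bolts: l_c = 2.75 − 1.125 = 1.625 in → 1.2 × 1.625 × 0.3125 × 58 = 35.34 → r_n = 35.34 kips.
R_n = 1 × 28.55 + 3 × 35.34 = 134.6 kips.
Design strength φR_n = 0.75 × 134.6 = 101 kips.

101 kips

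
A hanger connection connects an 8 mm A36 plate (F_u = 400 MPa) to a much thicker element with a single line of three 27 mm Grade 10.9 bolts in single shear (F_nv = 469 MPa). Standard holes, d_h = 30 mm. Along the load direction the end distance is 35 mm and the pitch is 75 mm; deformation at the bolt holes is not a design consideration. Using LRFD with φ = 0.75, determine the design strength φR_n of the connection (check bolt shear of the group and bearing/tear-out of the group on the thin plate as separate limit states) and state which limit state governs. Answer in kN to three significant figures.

Bolt shear: A_b = π·27²/4 = 572.6 mm²; R_n = 469 × 572.6 × 3 × 1 / 1000 = 805.6 kN → 0.75 × 805.6 = 604 kN.
Bearing (1.5 l_c t F_u ≤ 3.0 d t F_u): upper limit = 3.0·27·8·400 / 1000 = 259.2 kN.
  Edge l_c = 35 − 30/2 = 20 → r_n = 96 kN; interior l_c = 75 − 30 = 45 → r_n = 216 kN.
  R_n,bearing = 1·96 + 2·216 = 528 kN → 0.75 × 528 = 396 kN.
Bearing governs: 396 kN.

396 kN (bearing governs)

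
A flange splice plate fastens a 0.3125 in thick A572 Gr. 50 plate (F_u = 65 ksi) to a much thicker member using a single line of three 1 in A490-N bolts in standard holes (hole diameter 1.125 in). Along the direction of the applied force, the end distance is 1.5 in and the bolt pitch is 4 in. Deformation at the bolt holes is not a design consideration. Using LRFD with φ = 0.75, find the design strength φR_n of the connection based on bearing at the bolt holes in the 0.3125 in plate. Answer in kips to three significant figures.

113 kips

Per bolt r_n = 1.5 l_c t F_u ≤ 3.0 d t F_u; upper limit = 3.0 × 1 × 0.3125 × 65 = 60.94 kips.
Edge bolt: l_c = 1.5 − 1.125/2 = 0.9375 in → 1.5 × 0.9375 × 0.3125 × 65 = 28.56 → r_n = 28.56 kips.
Interior bolts: l_c = 4 − 1.125 = 2.875 in → 1.5 × 2.875 × 0.3125 × 65 = 87.6 → r_n = 60.94 kips.
R_n = 1 × 28.56 + 2 × 60.94 = 150.4 kips.
Design strength φR_n = 0.75 × 150.4 = 113 kips.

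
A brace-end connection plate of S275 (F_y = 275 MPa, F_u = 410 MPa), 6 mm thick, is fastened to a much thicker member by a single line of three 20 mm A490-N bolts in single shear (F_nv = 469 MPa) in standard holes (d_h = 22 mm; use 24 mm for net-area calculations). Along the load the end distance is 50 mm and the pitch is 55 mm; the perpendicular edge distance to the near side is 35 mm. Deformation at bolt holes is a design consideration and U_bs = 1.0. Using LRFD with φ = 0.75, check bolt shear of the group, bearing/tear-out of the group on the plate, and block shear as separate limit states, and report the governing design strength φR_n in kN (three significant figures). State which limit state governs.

153 kN (block shear governs)

Bolt shear: A_b = π·20²/4 = 314.2 mm²; R_n = 469 × 314.2 × 3 × 1 / 1000 = 442 kN → 0.75 × 442 = 332 kN.
Bearing: edge l_c = 39, r_n = 115.1 kN; interior l_c = 33, r_n = 97.42 kN; R_n = 115.1 + 2·97.42 = 310 kN → 232 kN.
Block shear: A_gv = 960, A_nv = 600, A_nt = 138 mm²; R_n = min(0.6F_uA_nv, 0.6F_yA_gv) + U_bs·F_u·A_nt = 204.2 kN → 153 kN.
Block shear governs: 153 kN.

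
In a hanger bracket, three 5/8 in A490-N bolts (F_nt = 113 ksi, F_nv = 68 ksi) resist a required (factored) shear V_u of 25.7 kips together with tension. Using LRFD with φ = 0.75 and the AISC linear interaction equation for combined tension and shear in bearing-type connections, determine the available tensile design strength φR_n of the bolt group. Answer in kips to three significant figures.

58.7 kips

A_b = π·0.625²/4 = 0.3068 in²; f_rv = 25.7 / (3 × 0.3068) = 27.92 ksi.
F'_nt = 1.3 F_nt − (F_nt / φF_nv) f_rv = 1.3·113 − (113/(0.75·68))·27.92 = 85.03 ksi, capped at F_nt → F'_nt = 85.03 ksi.
R_n = F'_nt · A_b · n = 85.03 × 0.3068 × 3 = 78.26 kips.
Design strength φR_n = 0.75 × 78.26 = 58.7 kips.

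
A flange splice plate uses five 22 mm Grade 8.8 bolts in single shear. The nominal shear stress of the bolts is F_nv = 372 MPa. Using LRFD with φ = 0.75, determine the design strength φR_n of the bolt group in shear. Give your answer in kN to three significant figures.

530 kN

A_b = π × 22² / 4 = 380.1 mm².
R_n = F_nv · A_b · n · n_s = 372 × 380.1 × 5 × 1 / 1000 = 707 kN.
Design strength φR_n = 0.75 × 707 = 530 kN.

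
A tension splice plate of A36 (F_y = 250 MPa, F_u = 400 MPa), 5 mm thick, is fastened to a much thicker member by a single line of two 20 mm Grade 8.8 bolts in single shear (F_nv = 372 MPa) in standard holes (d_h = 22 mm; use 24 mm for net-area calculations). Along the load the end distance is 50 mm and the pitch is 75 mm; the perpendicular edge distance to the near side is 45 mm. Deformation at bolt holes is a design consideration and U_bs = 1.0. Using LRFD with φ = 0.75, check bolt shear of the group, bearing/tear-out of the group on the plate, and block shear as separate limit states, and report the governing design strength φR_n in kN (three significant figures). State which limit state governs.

120 kN (block shear governs)

Bolt shear: A_b = π·20²/4 = 314.2 mm²; R_n = 372 × 314.2 × 2 × 1 / 1000 = 233.7 kN → 0.75 × 233.7 = 175 kN.
Bearing: edge l_c = 39, r_n = 93.6 kN; interior l_c = 53, r_n = 96 kN; R_n = 93.6 + 1·96 = 189.6 kN → 142 kN.
Block shear: A_gv = 625, A_nv = 445, A_nt = 165 mm²; R_n = min(0.6F_uA_nv, 0.6F_yA_gv) + U_bs·F_u·A_nt = 159.8 kN → 120 kN.
Block shear governs: 120 kN.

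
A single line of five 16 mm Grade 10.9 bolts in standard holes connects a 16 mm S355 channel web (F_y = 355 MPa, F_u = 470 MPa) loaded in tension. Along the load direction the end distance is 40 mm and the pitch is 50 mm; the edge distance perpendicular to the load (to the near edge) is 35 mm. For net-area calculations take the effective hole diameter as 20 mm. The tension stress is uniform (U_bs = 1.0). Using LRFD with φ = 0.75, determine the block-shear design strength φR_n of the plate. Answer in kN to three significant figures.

Shear plane L_v = 40 + 4·50 = 240 mm; A_gv = 240 × 16 = 3840 mm².
A_nv = (240 − 4.5·20) × 16 = 2400 mm².
A_nt = (35 − 0.5·20) × 16 = 400 mm².
0.6 F_u A_nv = 676.8 kN; 0.6 F_y A_gv = 817.9 kN → shear rupture governs the shear term.
R_n = 676.8 + 1.0 × 470 × 400 / 1000 = 864.8 kN.
Design strength φR_n = 0.75 × 864.8 = 649 kN.

649 kN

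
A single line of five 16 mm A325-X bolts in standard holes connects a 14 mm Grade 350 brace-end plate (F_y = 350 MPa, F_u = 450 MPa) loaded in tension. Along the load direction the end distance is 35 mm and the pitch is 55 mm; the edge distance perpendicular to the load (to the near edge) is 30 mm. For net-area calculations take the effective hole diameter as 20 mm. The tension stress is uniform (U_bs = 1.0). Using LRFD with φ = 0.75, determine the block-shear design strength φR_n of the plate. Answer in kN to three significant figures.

562 kN

Shear plane L_v = 35 + 4·55 = 255 mm; A_gv = 255 × 14 = 3570 mm².
A_nv = (255 − 4.5·20) × 14 = 2310 mm².
A_nt = (30 − 0.5·20) × 14 = 280 mm².
0.6 F_u A_nv = 623.7 kN; 0.6 F_y A_gv = 749.7 kN → shear rupture governs the shear term.
R_n = 623.7 + 1.0 × 450 × 280 / 1000 = 749.7 kN.
Design strength φR_n = 0.75 × 749.7 = 562 kN.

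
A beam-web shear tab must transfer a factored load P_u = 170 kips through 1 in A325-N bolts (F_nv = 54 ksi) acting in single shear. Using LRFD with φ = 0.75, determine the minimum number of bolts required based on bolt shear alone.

A_b = π·1²/4 = 0.7854 in².
Per-bolt design strength φR_n = 0.75 × 54 × 0.7854 × 1 = 31.81 kips.
n ≥ 170 / 31.81 = 5.344 → use 6 bolts.

6 bolts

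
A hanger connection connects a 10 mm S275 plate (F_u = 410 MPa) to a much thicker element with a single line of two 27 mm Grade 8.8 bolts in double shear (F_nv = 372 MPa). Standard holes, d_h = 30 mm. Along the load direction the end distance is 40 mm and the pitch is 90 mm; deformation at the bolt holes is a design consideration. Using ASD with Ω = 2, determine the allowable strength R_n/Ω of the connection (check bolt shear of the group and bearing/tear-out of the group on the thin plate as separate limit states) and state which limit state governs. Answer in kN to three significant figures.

Bolt shear: A_b = π·27²/4 = 572.6 mm²; R_n = 372 × 572.6 × 2 × 2 / 1000 = 852 kN → 852 / 2 = 426 kN.
Bearing (1.2 l_c t F_u ≤ 2.4 d t F_u): upper limit = 2.4·27·10·410 / 1000 = 265.7 kN.
  Edge l_c = 40 − 30/2 = 25 → r_n = 123 kN; interior l_c = 90 − 30 = 60 → r_n = 265.7 kN.
  R_n,bearing = 1·123 + 1·265.7 = 388.7 kN → 388.7 / 2 = 194 kN.
Bearing governs: 194 kN.

194 kN (bearing governs)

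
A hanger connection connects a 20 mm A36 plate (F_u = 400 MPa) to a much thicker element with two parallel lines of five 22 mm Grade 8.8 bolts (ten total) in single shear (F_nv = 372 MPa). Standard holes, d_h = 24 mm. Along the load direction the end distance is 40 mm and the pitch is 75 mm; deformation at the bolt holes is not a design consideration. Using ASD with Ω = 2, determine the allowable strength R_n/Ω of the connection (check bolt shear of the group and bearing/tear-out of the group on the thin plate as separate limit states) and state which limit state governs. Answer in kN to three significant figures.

Bolt shear: A_b = π·22²/4 = 380.1 mm²; R_n = 372 × 380.1 × 10 × 1 / 1000 = 1414 kN → 1414 / 2 = 707 kN.
Bearing (1.5 l_c t F_u ≤ 3.0 d t F_u): upper limit = 3.0·22·20·400 / 1000 = 528 kN.
  Edge l_c = 40 − 24/2 = 28 → r_n = 336 kN; interior l_c = 75 − 24 = 51 → r_n = 528 kN.
  R_n,bearing = 2·336 + 8·528 = 4896 kN → 4896 / 2 = 2450 kN.
Bolt shear governs: 707 kN.

707 kN (bolt shear governs)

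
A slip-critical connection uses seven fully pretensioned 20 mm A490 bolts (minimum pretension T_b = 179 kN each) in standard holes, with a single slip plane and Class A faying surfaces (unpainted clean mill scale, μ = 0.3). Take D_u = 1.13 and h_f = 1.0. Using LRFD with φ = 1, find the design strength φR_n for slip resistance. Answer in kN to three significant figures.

R_n = μ · D_u · h_f · T_b · n_s · n_b = 0.3 × 1.13 × 1.0 × 179 × 1 × 7 = 424.8 kN.
Design strength φR_n = 1 × 424.8 = 425 kN.

425 kN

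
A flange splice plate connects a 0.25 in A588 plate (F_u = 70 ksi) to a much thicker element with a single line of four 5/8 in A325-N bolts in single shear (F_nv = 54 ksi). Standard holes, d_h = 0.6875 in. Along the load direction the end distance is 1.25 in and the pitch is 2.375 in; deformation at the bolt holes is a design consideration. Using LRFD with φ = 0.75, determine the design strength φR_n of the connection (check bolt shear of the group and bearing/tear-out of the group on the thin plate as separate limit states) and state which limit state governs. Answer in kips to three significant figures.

49.7 kips (bolt shear governs)

Bolt shear: A_b = π·0.625²/4 = 0.3068 in²; R_n = 54 × 0.3068 × 4 × 1 = 66.27 kips → 0.75 × 66.27 = 49.7 kips.
Bearing (1.2 l_c t F_u ≤ 2.4 d t F_u): upper limit = 2.4·0.625·0.25·70 = 26.25 kips.
  Edge l_c = 1.25 − 0.6875/2 = 0.9062 → r_n = 19.03 kips; interior l_c = 2.375 − 0.6875 = 1.688 → r_n = 26.25 kips.
  R_n,bearing = 1·19.03 + 3·26.25 = 97.78 kips → 0.75 × 97.78 = 73.3 kips.
Bolt shear governs: 49.7 kips.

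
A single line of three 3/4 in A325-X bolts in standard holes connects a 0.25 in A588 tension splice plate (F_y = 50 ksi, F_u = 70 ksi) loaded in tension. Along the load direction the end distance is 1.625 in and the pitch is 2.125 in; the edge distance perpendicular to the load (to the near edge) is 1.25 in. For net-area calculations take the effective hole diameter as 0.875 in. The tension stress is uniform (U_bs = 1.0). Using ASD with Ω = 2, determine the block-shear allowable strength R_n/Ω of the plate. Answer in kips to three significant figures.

26.5 kips

Shear plane L_v = 1.625 + 2·2.125 = 5.875 in; A_gv = 5.875 × 0.25 = 1.469 in².
A_nv = (5.875 − 2.5·0.875) × 0.25 = 0.9219 in².
A_nt = (1.25 − 0.5·0.875) × 0.25 = 0.2031 in².
0.6 F_u A_nv = 38.72 kips; 0.6 F_y A_gv = 44.06 kips → shear rupture governs the shear term.
R_n = 38.72 + 1.0 × 70 × 0.2031 = 52.94 kips.
Allowable strength R_n/Ω = 52.94 / 2 = 26.5 kips.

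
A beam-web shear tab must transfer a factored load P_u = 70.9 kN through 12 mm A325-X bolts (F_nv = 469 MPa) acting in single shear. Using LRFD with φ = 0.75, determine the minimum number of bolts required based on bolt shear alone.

2 bolts

A_b = π·12²/4 = 113.1 mm².
Per-bolt design strength φR_n = 0.75 × 469 × 113.1 × 1 / 1000 = 39.78 kN.
n ≥ 70.9 / 39.78 = 1.782 → use 2 bolts.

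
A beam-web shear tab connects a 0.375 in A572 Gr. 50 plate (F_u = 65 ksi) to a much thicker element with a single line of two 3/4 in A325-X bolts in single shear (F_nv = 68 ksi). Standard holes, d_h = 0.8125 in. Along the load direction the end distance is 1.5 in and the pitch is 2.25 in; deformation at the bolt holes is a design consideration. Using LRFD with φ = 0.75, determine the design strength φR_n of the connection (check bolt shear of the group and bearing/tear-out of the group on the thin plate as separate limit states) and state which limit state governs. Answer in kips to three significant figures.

45.1 kips (bolt shear governs)

Bolt shear: A_b = π·0.75²/4 = 0.4418 in²; R_n = 68 × 0.4418 × 2 × 1 = 60.08 kips → 0.75 × 60.08 = 45.1 kips.
Bearing (1.2 l_c t F_u ≤ 2.4 d t F_u): upper limit = 2.4·0.75·0.375·65 = 43.87 kips.
  Edge l_c = 1.5 − 0.8125/2 = 1.094 → r_n = 31.99 kips; interior l_c = 2.25 − 0.8125 = 1.438 → r_n = 42.05 kips.
  R_n,bearing = 1·31.99 + 1·42.05 = 74.04 kips → 0.75 × 74.04 = 55.5 kips.
Bolt shear governs: 45.1 kips.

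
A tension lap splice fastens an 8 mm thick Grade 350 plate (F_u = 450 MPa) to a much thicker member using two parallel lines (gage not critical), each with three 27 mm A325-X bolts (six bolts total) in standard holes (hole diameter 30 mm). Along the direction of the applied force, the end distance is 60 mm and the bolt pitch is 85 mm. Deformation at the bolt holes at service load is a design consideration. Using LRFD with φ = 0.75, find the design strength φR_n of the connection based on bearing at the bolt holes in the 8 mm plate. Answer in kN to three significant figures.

Per bolt r_n = 1.2 l_c t F_u ≤ 2.4 d t F_u; upper limit = 2.4 × 27 × 8 × 450 / 1000 = 233.3 kN.
Edge bolt: l_c = 60 − 30/2 = 45 mm → 1.2 × 45 × 8 × 450 / 1000 = 194.4 → r_n = 194.4 kN.
Interior bolts: l_c = 85 − 30 = 55 mm → 1.2 × 55 × 8 × 450 / 1000 = 237.6 → r_n = 233.3 kN.
R_n = 2 × 194.4 + 4 × 233.3 = 1322 kN.
Design strength φR_n = 0.75 × 1322 = 991 kN.

991 kN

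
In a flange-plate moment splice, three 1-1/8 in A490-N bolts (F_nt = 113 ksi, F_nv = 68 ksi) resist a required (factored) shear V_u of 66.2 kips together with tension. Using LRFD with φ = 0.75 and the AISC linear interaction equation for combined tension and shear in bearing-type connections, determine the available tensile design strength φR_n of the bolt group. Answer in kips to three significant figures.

A_b = π·1.125²/4 = 0.994 in²; f_rv = 66.2 / (3 × 0.994) = 22.2 ksi.
F'_nt = 1.3 F_nt − (F_nt / φF_nv) f_rv = 1.3·113 − (113/(0.75·68))·22.2 = 97.71 ksi, capped at F_nt → F'_nt = 97.71 ksi.
R_n = F'_nt · A_b · n = 97.71 × 0.994 × 3 = 291.4 kips.
Design strength φR_n = 0.75 × 291.4 = 219 kips.

219 kips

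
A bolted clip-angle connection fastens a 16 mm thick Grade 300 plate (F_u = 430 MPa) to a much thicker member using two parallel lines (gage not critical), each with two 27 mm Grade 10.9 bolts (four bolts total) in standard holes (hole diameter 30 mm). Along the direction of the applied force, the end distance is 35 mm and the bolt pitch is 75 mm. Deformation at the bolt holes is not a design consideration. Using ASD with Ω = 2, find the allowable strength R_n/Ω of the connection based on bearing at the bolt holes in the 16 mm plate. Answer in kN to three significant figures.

Per bolt r_n = 1.5 l_c t F_u ≤ 3.0 d t F_u; upper limit = 3.0 × 27 × 16 × 430 / 1000 = 557.3 kN.
Edge bolt: l_c = 35 − 30/2 = 20 mm → 1.5 × 20 × 16 × 430 / 1000 = 206.4 → r_n = 206.4 kN.
Interior bolts: l_c = 75 − 30 = 45 mm → 1.5 × 45 × 16 × 430 / 1000 = 464.4 → r_n = 464.4 kN.
R_n = 2 × 206.4 + 2 × 464.4 = 1342 kN.
Allowable strength R_n/Ω = 1342 / 2 = 671 kN.

671 kN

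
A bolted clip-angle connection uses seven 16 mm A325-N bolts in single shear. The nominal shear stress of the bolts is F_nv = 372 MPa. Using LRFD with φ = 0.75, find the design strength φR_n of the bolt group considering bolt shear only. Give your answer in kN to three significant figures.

393 kN

A_b = π × 16² / 4 = 201.1 mm².
R_n = F_nv · A_b · n · n_s = 372 × 201.1 × 7 × 1 / 1000 = 523.6 kN.
Design strength φR_n = 0.75 × 523.6 = 393 kN.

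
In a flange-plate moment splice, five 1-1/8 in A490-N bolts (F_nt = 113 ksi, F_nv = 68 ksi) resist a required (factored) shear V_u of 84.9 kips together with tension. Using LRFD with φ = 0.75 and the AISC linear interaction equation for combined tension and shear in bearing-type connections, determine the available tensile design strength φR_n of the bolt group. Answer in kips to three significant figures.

406 kips

A_b = π·1.125²/4 = 0.994 in²; f_rv = 84.9 / (5 × 0.994) = 17.08 ksi.
F'_nt = 1.3 F_nt − (F_nt / φF_nv) f_rv = 1.3·113 − (113/(0.75·68))·17.08 = 109.1 ksi, capped at F_nt → F'_nt = 109.1 ksi.
R_n = F'_nt · A_b · n = 109.1 × 0.994 × 5 = 542 kips.
Design strength φR_n = 0.75 × 542 = 406 kips.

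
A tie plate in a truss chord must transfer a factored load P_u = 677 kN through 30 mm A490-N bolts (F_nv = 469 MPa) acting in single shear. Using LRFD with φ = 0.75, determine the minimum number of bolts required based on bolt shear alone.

A_b = π·30²/4 = 706.9 mm².
Per-bolt design strength φR_n = 0.75 × 469 × 706.9 × 1 / 1000 = 248.6 kN.
n ≥ 677 / 248.6 = 2.723 → use 3 bolts.

3 bolts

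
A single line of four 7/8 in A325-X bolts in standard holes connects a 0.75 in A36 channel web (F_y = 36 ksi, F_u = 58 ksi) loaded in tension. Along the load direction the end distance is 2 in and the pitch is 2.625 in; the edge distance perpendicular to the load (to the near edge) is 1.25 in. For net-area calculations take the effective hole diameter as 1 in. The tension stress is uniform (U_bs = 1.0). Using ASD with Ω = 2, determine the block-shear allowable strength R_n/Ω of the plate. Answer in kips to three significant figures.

Shear plane L_v = 2 + 3·2.625 = 9.875 in; A_gv = 9.875 × 0.75 = 7.406 in².
A_nv = (9.875 − 3.5·1) × 0.75 = 4.781 in².
A_nt = (1.25 − 0.5·1) × 0.75 = 0.5625 in².
0.6 F_u A_nv = 166.4 kips; 0.6 F_y A_gv = 160 kips → shear yielding governs the shear term.
R_n = 160 + 1.0 × 58 × 0.5625 = 192.6 kips.
Allowable strength R_n/Ω = 192.6 / 2 = 96.3 kips.

96.3 kips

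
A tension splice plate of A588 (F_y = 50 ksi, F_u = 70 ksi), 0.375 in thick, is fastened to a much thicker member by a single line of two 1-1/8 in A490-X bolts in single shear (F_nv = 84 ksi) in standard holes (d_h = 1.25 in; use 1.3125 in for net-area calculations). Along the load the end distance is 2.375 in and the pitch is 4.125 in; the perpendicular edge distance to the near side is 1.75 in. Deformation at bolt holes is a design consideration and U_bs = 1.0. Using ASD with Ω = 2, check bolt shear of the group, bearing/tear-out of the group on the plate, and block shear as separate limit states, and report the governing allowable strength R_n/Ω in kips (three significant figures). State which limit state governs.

Bolt shear: A_b = π·1.125²/4 = 0.994 in²; R_n = 84 × 0.994 × 2 × 1 = 167 kips → 167 / 2 = 83.5 kips.
Bearing: edge l_c = 1.75, r_n = 55.13 kips; interior l_c = 2.875, r_n = 70.88 kips; R_n = 55.13 + 1·70.88 = 126 kips → 63 kips.
Block shear: A_gv = 2.438, A_nv = 1.699, A_nt = 0.4102 in²; R_n = min(0.6F_uA_nv, 0.6F_yA_gv) + U_bs·F_u·A_nt = 100.1 kips → 50 kips.
Block shear governs: 50 kips.

50 kips (block shear governs)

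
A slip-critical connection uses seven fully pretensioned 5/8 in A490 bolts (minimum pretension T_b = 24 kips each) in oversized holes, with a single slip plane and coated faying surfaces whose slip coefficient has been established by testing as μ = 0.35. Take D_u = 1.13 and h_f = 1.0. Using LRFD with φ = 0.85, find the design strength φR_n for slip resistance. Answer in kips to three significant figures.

56.5 kips

R_n = μ · D_u · h_f · T_b · n_s · n_b = 0.35 × 1.13 × 1.0 × 24 × 1 × 7 = 66.44 kips.
Design strength φR_n = 0.85 × 66.44 = 56.5 kips.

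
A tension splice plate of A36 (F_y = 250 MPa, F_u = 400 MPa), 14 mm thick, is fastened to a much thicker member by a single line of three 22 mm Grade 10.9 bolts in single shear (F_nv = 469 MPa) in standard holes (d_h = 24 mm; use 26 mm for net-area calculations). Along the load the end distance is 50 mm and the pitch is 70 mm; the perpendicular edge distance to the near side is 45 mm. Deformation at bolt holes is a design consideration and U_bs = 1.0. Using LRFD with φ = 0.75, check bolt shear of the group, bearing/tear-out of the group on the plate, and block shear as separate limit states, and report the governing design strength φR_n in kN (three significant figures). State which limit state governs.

401 kN (bolt shear governs)

Bolt shear: A_b = π·22²/4 = 380.1 mm²; R_n = 469 × 380.1 × 3 × 1 / 1000 = 534.8 kN → 0.75 × 534.8 = 401 kN.
Bearing: edge l_c = 38, r_n = 255.4 kN; interior l_c = 46, r_n = 295.7 kN; R_n = 255.4 + 2·295.7 = 846.7 kN → 635 kN.
Block shear: A_gv = 2660, A_nv = 1750, A_nt = 448 mm²; R_n = min(0.6F_uA_nv, 0.6F_yA_gv) + U_bs·F_u·A_nt = 578.2 kN → 434 kN.
Bolt shear governs: 401 kN.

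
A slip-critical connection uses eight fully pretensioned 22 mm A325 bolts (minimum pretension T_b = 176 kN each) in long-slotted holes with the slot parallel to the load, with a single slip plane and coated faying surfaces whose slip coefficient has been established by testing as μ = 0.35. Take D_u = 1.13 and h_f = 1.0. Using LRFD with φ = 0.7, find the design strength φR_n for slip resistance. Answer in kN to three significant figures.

390 kN

R_n = μ · D_u · h_f · T_b · n_s · n_b = 0.35 × 1.13 × 1.0 × 176 × 1 × 8 = 556.9 kN.
Design strength φR_n = 0.7 × 556.9 = 390 kN.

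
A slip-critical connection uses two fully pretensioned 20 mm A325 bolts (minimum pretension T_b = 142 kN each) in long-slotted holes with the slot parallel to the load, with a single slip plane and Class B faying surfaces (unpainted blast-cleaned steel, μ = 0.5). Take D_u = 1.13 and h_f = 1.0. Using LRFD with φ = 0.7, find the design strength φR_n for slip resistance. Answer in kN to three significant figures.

112 kN

R_n = μ · D_u · h_f · T_b · n_s · n_b = 0.5 × 1.13 × 1.0 × 142 × 1 × 2 = 160.5 kN.
Design strength φR_n = 0.7 × 160.5 = 112 kN.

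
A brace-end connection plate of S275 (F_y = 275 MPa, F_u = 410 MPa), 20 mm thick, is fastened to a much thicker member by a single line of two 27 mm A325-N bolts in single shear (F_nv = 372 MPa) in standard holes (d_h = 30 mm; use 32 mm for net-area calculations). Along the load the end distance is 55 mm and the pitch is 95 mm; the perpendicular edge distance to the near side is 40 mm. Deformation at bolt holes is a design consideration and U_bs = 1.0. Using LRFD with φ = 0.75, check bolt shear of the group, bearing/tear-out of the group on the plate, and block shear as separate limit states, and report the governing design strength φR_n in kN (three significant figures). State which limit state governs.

319 kN (bolt shear governs)

Bolt shear: A_b = π·27²/4 = 572.6 mm²; R_n = 372 × 572.6 × 2 × 1 / 1000 = 426 kN → 0.75 × 426 = 319 kN.
Bearing: edge l_c = 40, r_n = 393.6 kN; interior l_c = 65, r_n = 531.4 kN; R_n = 393.6 + 1·531.4 = 925 kN → 694 kN.
Block shear: A_gv = 3000, A_nv = 2040, A_nt = 480 mm²; R_n = min(0.6F_uA_nv, 0.6F_yA_gv) + U_bs·F_u·A_nt = 691.8 kN → 519 kN.
Bolt shear governs: 319 kN.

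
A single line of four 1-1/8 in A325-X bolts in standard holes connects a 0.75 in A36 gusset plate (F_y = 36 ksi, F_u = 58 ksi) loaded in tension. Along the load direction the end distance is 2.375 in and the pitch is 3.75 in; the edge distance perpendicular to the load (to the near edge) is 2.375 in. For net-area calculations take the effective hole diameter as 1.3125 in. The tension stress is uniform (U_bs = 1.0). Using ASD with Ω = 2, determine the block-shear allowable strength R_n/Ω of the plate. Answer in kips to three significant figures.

148 kips

Shear plane L_v = 2.375 + 3·3.75 = 13.62 in; A_gv = 13.62 × 0.75 = 10.22 in².
A_nv = (13.62 − 3.5·1.3125) × 0.75 = 6.773 in².
A_nt = (2.375 − 0.5·1.3125) × 0.75 = 1.289 in².
0.6 F_u A_nv = 235.7 kips; 0.6 F_y A_gv = 220.7 kips → shear yielding governs the shear term.
R_n = 220.7 + 1.0 × 58 × 1.289 = 295.5 kips.
Allowable strength R_n/Ω = 295.5 / 2 = 148 kips.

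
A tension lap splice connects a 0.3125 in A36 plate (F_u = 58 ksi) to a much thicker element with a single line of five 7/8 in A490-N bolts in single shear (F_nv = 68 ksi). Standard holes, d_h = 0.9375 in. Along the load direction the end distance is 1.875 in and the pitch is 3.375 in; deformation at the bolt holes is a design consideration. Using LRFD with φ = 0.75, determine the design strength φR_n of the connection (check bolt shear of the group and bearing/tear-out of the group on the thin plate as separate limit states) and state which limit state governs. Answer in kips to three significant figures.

137 kips (bearing governs)

Bolt shear: A_b = π·0.875²/4 = 0.6013 in²; R_n = 68 × 0.6013 × 5 × 1 = 204.4 kips → 0.75 × 204.4 = 153 kips.
Bearing (1.2 l_c t F_u ≤ 2.4 d t F_u): upper limit = 2.4·0.875·0.3125·58 = 38.06 kips.
  Edge l_c = 1.875 − 0.9375/2 = 1.406 → r_n = 30.59 kips; interior l_c = 3.375 − 0.9375 = 2.438 → r_n = 38.06 kips.
  R_n,bearing = 1·30.59 + 4·38.06 = 182.8 kips → 0.75 × 182.8 = 137 kips.
Bearing governs: 137 kips.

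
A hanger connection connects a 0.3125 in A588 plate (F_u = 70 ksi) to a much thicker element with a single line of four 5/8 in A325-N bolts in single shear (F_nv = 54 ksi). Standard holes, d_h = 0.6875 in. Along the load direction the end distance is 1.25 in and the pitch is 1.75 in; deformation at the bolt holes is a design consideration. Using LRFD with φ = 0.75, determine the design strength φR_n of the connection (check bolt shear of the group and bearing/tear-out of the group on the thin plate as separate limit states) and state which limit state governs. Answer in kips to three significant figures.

Bolt shear: A_b = π·0.625²/4 = 0.3068 in²; R_n = 54 × 0.3068 × 4 × 1 = 66.27 kips → 0.75 × 66.27 = 49.7 kips.
Bearing (1.2 l_c t F_u ≤ 2.4 d t F_u): upper limit = 2.4·0.625·0.3125·70 = 32.81 kips.
  Edge l_c = 1.25 − 0.6875/2 = 0.9062 → r_n = 23.79 kips; interior l_c = 1.75 − 0.6875 = 1.062 → r_n = 27.89 kips.
  R_n,bearing = 1·23.79 + 3·27.89 = 107.5 kips → 0.75 × 107.5 = 80.6 kips.
Bolt shear governs: 49.7 kips.

49.7 kips (bolt shear governs)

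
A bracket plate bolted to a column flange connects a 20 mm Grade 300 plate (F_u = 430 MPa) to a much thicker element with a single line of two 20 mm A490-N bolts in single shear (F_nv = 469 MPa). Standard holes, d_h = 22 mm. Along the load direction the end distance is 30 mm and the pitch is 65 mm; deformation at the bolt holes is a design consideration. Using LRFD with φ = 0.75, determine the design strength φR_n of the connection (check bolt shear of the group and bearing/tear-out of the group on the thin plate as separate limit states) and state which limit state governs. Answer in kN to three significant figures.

221 kN (bolt shear governs)

Bolt shear: A_b = π·20²/4 = 314.2 mm²; R_n = 469 × 314.2 × 2 × 1 / 1000 = 294.7 kN → 0.75 × 294.7 = 221 kN.
Bearing (1.2 l_c t F_u ≤ 2.4 d t F_u): upper limit = 2.4·20·20·430 / 1000 = 412.8 kN.
  Edge l_c = 30 − 22/2 = 19 → r_n = 196.1 kN; interior l_c = 65 − 22 = 43 → r_n = 412.8 kN.
  R_n,bearing = 1·196.1 + 1·412.8 = 608.9 kN → 0.75 × 608.9 = 457 kN.
Bolt shear governs: 221 kN.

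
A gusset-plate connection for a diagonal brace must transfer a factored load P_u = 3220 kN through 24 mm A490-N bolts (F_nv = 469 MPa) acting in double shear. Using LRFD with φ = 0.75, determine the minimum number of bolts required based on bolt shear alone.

A_b = π·24²/4 = 452.4 mm².
Per-bolt design strength φR_n = 0.75 × 469 × 452.4 × 2 / 1000 = 318.3 kN.
n ≥ 3220 / 318.3 = 10.12 → use 11 bolts.

11 bolts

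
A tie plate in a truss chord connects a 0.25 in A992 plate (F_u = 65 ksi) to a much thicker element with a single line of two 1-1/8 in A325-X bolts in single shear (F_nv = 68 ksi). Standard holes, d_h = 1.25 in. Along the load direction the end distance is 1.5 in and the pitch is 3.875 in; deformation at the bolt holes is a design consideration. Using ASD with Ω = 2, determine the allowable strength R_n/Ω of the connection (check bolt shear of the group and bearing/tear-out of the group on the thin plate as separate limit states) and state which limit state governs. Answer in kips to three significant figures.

30.5 kips (bearing governs)

Bolt shear: A_b = π·1.125²/4 = 0.994 in²; R_n = 68 × 0.994 × 2 × 1 = 135.2 kips → 135.2 / 2 = 67.6 kips.
Bearing (1.2 l_c t F_u ≤ 2.4 d t F_u): upper limit = 2.4·1.125·0.25·65 = 43.87 kips.
  Edge l_c = 1.5 − 1.25/2 = 0.875 → r_n = 17.06 kips; interior l_c = 3.875 − 1.25 = 2.625 → r_n = 43.87 kips.
  R_n,bearing = 1·17.06 + 1·43.87 = 60.94 kips → 60.94 / 2 = 30.5 kips.
Bearing governs: 30.5 kips.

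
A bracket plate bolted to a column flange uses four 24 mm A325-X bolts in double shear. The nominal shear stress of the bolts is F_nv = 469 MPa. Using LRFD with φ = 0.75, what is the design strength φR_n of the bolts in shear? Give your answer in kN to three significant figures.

A_b = π × 24² / 4 = 452.4 mm².
R_n = F_nv · A_b · n · n_s = 469 × 452.4 × 4 × 2 / 1000 = 1697 kN.
Design strength φR_n = 0.75 × 1697 = 1270 kN.

1270 kN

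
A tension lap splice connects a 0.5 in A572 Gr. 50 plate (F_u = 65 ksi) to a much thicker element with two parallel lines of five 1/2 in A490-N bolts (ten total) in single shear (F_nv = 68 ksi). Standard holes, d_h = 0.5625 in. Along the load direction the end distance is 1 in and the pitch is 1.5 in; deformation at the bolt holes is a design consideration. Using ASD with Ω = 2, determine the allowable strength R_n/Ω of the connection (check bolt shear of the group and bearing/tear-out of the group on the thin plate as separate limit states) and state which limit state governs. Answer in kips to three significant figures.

66.8 kips (bolt shear governs)

Bolt shear: A_b = π·0.5²/4 = 0.1963 in²; R_n = 68 × 0.1963 × 10 × 1 = 133.5 kips → 133.5 / 2 = 66.8 kips.
Bearing (1.2 l_c t F_u ≤ 2.4 d t F_u): upper limit = 2.4·0.5·0.5·65 = 39 kips.
  Edge l_c = 1 − 0.5625/2 = 0.7188 → r_n = 28.03 kips; interior l_c = 1.5 − 0.5625 = 0.9375 → r_n = 36.56 kips.
  R_n,bearing = 2·28.03 + 8·36.56 = 348.6 kips → 348.6 / 2 = 174 kips.
Bolt shear governs: 66.8 kips.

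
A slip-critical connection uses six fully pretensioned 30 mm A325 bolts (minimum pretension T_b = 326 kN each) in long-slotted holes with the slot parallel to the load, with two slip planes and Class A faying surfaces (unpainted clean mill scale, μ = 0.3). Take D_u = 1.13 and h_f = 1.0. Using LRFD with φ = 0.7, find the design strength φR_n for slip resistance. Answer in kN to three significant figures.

928 kN

R_n = μ · D_u · h_f · T_b · n_s · n_b = 0.3 × 1.13 × 1.0 × 326 × 2 × 6 = 1326 kN.
Design strength φR_n = 0.7 × 1326 = 928 kN.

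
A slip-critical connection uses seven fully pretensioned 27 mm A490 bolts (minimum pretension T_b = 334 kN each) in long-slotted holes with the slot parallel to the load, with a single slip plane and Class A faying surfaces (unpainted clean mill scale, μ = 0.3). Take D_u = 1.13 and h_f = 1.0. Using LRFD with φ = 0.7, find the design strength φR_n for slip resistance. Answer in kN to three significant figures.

555 kN

R_n = μ · D_u · h_f · T_b · n_s · n_b = 0.3 × 1.13 × 1.0 × 334 × 1 × 7 = 792.6 kN.
Design strength φR_n = 0.7 × 792.6 = 555 kN.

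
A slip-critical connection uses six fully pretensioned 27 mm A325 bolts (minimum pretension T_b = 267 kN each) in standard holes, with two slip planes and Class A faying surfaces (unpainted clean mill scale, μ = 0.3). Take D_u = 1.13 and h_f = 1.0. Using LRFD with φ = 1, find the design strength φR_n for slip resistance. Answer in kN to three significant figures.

R_n = μ · D_u · h_f · T_b · n_s · n_b = 0.3 × 1.13 × 1.0 × 267 × 2 × 6 = 1086 kN.
Design strength φR_n = 1 × 1086 = 1090 kN.

1090 kN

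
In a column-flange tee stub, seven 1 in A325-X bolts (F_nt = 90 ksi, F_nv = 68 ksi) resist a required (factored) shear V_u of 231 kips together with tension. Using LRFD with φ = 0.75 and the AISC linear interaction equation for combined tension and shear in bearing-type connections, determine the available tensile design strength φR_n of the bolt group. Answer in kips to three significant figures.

A_b = π·1²/4 = 0.7854 in²; f_rv = 231 / (7 × 0.7854) = 42.02 ksi.
F'_nt = 1.3 F_nt − (F_nt / φF_nv) f_rv = 1.3·90 − (90/(0.75·68))·42.02 = 42.85 ksi, capped at F_nt → F'_nt = 42.85 ksi.
R_n = F'_nt · A_b · n = 42.85 × 0.7854 × 7 = 235.6 kips.
Design strength φR_n = 0.75 × 235.6 = 177 kips.

177 kips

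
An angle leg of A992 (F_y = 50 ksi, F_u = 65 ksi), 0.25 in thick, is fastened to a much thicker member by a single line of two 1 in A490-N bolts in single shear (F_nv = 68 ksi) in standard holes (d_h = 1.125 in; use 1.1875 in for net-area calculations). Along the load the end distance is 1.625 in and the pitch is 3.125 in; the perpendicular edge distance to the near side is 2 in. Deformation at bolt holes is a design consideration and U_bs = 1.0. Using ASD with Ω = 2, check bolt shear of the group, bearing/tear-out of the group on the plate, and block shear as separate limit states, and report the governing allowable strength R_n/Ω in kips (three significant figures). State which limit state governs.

25.9 kips (block shear governs)

Bolt shear: A_b = π·1²/4 = 0.7854 in²; R_n = 68 × 0.7854 × 2 × 1 = 106.8 kips → 106.8 / 2 = 53.4 kips.
Bearing: edge l_c = 1.062, r_n = 20.72 kips; interior l_c = 2, r_n = 39 kips; R_n = 20.72 + 1·39 = 59.72 kips → 29.9 kips.
Block shear: A_gv = 1.188, A_nv = 0.7422, A_nt = 0.3516 in²; R_n = min(0.6F_uA_nv, 0.6F_yA_gv) + U_bs·F_u·A_nt = 51.8 kips → 25.9 kips.
Block shear governs: 25.9 kips.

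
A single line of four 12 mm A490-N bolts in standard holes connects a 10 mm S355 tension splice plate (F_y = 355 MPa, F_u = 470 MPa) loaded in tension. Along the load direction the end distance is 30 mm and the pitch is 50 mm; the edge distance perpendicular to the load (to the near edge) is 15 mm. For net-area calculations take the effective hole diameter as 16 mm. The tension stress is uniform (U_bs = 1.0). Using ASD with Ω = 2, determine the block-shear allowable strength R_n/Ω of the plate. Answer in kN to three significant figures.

Shear plane L_v = 30 + 3·50 = 180 mm; A_gv = 180 × 10 = 1800 mm².
A_nv = (180 − 3.5·16) × 10 = 1240 mm².
A_nt = (15 − 0.5·16) × 10 = 70 mm².
0.6 F_u A_nv = 349.7 kN; 0.6 F_y A_gv = 383.4 kN → shear rupture governs the shear term.
R_n = 349.7 + 1.0 × 470 × 70 / 1000 = 382.6 kN.
Allowable strength R_n/Ω = 382.6 / 2 = 191 kN.

191 kN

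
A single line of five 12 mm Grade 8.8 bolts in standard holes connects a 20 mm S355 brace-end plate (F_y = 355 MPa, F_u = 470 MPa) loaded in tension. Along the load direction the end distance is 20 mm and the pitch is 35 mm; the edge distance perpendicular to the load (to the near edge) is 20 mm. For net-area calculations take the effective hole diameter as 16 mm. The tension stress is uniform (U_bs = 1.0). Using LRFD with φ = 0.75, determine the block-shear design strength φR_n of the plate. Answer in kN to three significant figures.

Shear plane L_v = 20 + 4·35 = 160 mm; A_gv = 160 × 20 = 3200 mm².
A_nv = (160 − 4.5·16) × 20 = 1760 mm².
A_nt = (20 − 0.5·16) × 20 = 240 mm².
0.6 F_u A_nv = 496.3 kN; 0.6 F_y A_gv = 681.6 kN → shear rupture governs the shear term.
R_n = 496.3 + 1.0 × 470 × 240 / 1000 = 609.1 kN.
Design strength φR_n = 0.75 × 609.1 = 457 kN.

457 kN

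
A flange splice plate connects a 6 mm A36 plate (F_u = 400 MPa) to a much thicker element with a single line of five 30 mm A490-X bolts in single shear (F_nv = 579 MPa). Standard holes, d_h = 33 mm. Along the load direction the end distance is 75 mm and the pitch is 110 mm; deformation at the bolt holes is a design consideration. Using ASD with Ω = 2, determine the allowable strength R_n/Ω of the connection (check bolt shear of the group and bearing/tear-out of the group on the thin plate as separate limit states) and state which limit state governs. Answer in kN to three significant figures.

Bolt shear: A_b = π·30²/4 = 706.9 mm²; R_n = 579 × 706.9 × 5 × 1 / 1000 = 2046 kN → 2046 / 2 = 1020 kN.
Bearing (1.2 l_c t F_u ≤ 2.4 d t F_u): upper limit = 2.4·30·6·400 / 1000 = 172.8 kN.
  Edge l_c = 75 − 33/2 = 58.5 → r_n = 168.5 kN; interior l_c = 110 − 33 = 77 → r_n = 172.8 kN.
  R_n,bearing = 1·168.5 + 4·172.8 = 859.7 kN → 859.7 / 2 = 430 kN.
Bearing governs: 430 kN.

430 kN (bearing governs)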